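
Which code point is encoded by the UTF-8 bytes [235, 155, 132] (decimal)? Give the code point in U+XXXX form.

Leading byte 0xEB = 11101011 matches 1110xxxx → 3-byte sequence.
Byte 1: 0xEB = 11101011, payload 1011 (4 bits).
Byte 2: 0x9B = 10011011 (10xxxxxx ✓), payload 011011.
Byte 3: 0x84 = 10000100 (10xxxxxx ✓), payload 000100.
Concatenate: 1011011011000100 = 0xB6C4 (16 bits → U+B6C4).

U+B6C4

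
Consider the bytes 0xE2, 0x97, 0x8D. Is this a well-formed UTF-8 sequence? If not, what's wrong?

valid

Leading byte 0xE2 = 11100010 → 3-byte form.
Continuation bytes 0x97=10010111, 0x8D=10001101 all match 10xxxxxx.
Decoded value 0x25CD is ≥ 0x800 (shortest form) and not a surrogate.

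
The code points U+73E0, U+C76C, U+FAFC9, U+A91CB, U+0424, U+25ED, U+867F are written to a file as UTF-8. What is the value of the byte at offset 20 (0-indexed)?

U+73E0 → 3-byte form E7 8F A0 at offsets 0–2.
U+C76C → 3-byte form EC 9D AC at offsets 3–5.
U+FAFC9 → 4-byte form F3 BA BF 89 at offsets 6–9.
U+A91CB → 4-byte form F2 A9 87 8B at offsets 10–13.
U+0424 → 2-byte form D0 A4 at offsets 14–15.
U+25ED → 3-byte form E2 97 AD at offsets 16–18.
U+867F → 3-byte form E8 99 BF at offsets 19–21.
Offset 20 falls in char 7's range; it's byte 2 of E8 99 BF = 0x99.

0x99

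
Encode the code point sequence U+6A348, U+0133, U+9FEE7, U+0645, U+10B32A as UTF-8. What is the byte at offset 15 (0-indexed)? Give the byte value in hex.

0xAA

U+6A348 → 4-byte form F1 AA 8D 88 at offsets 0–3.
U+0133 → 2-byte form C4 B3 at offsets 4–5.
U+9FEE7 → 4-byte form F2 9F BB A7 at offsets 6–9.
U+0645 → 2-byte form D9 85 at offsets 10–11.
U+10B32A → 4-byte form F4 8B 8C AA at offsets 12–15.
Offset 15 falls in char 5's range; it's byte 4 of F4 8B 8C AA = 0xAA.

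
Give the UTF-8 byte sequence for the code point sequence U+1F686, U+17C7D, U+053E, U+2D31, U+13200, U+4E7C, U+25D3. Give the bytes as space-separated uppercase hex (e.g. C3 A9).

F0 9F 9A 86 F0 97 B1 BD D4 BE E2 B4 B1 F0 93 88 80 E4 B9 BC E2 97 93

U+1F686: 4-byte form → F0 9F 9A 86.
U+17C7D: 4-byte form → F0 97 B1 BD.
U+053E: 2-byte form → D4 BE.
U+2D31: 3-byte form → E2 B4 B1.
U+13200: 4-byte form → F0 93 88 80.
U+4E7C: 3-byte form → E4 B9 BC.
U+25D3: 3-byte form → E2 97 93.
Concatenated (23 bytes): F0 9F 9A 86 F0 97 B1 BD D4 BE E2 B4 B1 F0 93 88 80 E4 B9 BC E2 97 93.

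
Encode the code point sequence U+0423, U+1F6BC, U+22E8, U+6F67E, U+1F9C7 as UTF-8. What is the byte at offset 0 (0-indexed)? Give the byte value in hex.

U+0423 → 2-byte form D0 A3 at offsets 0–1.
Offset 0 falls in char 1's range; it's byte 1 of D0 A3 = 0xD0.

0xD0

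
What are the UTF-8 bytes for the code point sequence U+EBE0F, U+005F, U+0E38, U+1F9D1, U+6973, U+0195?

F3 AB B8 8F 5F E0 B8 B8 F0 9F A7 91 E6 A5 B3 C6 95

U+EBE0F: 4-byte form → F3 AB B8 8F.
U+005F: 1-byte form → 5F.
U+0E38: 3-byte form → E0 B8 B8.
U+1F9D1: 4-byte form → F0 9F A7 91.
U+6973: 3-byte form → E6 A5 B3.
U+0195: 2-byte form → C6 95.
Concatenated (17 bytes): F3 AB B8 8F 5F E0 B8 B8 F0 9F A7 91 E6 A5 B3 C6 95.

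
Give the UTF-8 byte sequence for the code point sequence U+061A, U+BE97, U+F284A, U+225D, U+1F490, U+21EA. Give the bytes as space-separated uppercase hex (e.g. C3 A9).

D8 9A EB BA 97 F3 B2 A1 8A E2 89 9D F0 9F 92 90 E2 87 AA

U+061A: 2-byte form → D8 9A.
U+BE97: 3-byte form → EB BA 97.
U+F284A: 4-byte form → F3 B2 A1 8A.
U+225D: 3-byte form → E2 89 9D.
U+1F490: 4-byte form → F0 9F 92 90.
U+21EA: 3-byte form → E2 87 AA.
Concatenated (19 bytes): D8 9A EB BA 97 F3 B2 A1 8A E2 89 9D F0 9F 92 90 E2 87 AA.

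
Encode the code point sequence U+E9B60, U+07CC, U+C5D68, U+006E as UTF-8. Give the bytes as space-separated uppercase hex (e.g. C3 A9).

F3 A9 AD A0 DF 8C F3 85 B5 A8 6E

U+E9B60: 4-byte form → F3 A9 AD A0.
U+07CC: 2-byte form → DF 8C.
U+C5D68: 4-byte form → F3 85 B5 A8.
U+006E: 1-byte form → 6E.
Concatenated (11 bytes): F3 A9 AD A0 DF 8C F3 85 B5 A8 6E.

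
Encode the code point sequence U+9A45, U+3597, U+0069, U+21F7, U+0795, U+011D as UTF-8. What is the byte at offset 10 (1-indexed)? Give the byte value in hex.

1-indexed offset 10 is 0-indexed offset 9.
U+9A45 → 3-byte form E9 A9 85 at offsets 0–2.
U+3597 → 3-byte form E3 96 97 at offsets 3–5.
U+0069 → 1-byte form 69 at offsets 6–6.
U+21F7 → 3-byte form E2 87 B7 at offsets 7–9.
Offset 9 falls in char 4's range; it's byte 3 of E2 87 B7 = 0xB7.

0xB7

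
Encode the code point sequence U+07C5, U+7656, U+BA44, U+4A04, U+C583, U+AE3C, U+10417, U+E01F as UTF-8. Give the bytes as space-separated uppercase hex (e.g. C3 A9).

DF 85 E7 99 96 EB A9 84 E4 A8 84 EC 96 83 EA B8 BC F0 90 90 97 EE 80 9F

U+07C5: 2-byte form → DF 85.
U+7656: 3-byte form → E7 99 96.
U+BA44: 3-byte form → EB A9 84.
U+4A04: 3-byte form → E4 A8 84.
U+C583: 3-byte form → EC 96 83.
U+AE3C: 3-byte form → EA B8 BC.
U+10417: 4-byte form → F0 90 90 97.
U+E01F: 3-byte form → EE 80 9F.
Concatenated (24 bytes): DF 85 E7 99 96 EB A9 84 E4 A8 84 EC 96 83 EA B8 BC F0 90 90 97 EE 80 9F.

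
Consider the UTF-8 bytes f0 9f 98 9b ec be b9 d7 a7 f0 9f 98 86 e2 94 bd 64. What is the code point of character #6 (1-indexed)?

Offset 0: leading byte 0xF0 = 11110000 → 4-byte char #1 = F0 9F 98 9B.
Offset 4: leading byte 0xEC = 11101100 → 3-byte char #2 = EC BE B9.
Offset 7: leading byte 0xD7 = 11010111 → 2-byte char #3 = D7 A7.
Offset 9: leading byte 0xF0 = 11110000 → 4-byte char #4 = F0 9F 98 86.
Offset 13: leading byte 0xE2 = 11100010 → 3-byte char #5 = E2 94 BD.
Offset 16: leading byte 0x64 = 01100100 → 1-byte char #6 = 64.
Leading byte 0x64 = 01100100 matches 0xxxxxxx → 1-byte sequence.
Byte 1: 0x64 = 01100100, payload 1100100 (7 bits).
Concatenate: 1100100 = 0x64 (7 bits → U+0064).

U+0064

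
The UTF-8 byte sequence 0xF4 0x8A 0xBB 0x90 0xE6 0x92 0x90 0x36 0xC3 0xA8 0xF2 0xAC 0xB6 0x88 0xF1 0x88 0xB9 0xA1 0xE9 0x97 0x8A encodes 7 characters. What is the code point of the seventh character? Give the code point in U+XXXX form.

U+95CA

Offset 0: leading byte 0xF4 = 11110100 → 4-byte char #1 = F4 8A BB 90.
Offset 4: leading byte 0xE6 = 11100110 → 3-byte char #2 = E6 92 90.
Offset 7: leading byte 0x36 = 00110110 → 1-byte char #3 = 36.
Offset 8: leading byte 0xC3 = 11000011 → 2-byte char #4 = C3 A8.
Offset 10: leading byte 0xF2 = 11110010 → 4-byte char #5 = F2 AC B6 88.
Offset 14: leading byte 0xF1 = 11110001 → 4-byte char #6 = F1 88 B9 A1.
Offset 18: leading byte 0xE9 = 11101001 → 3-byte char #7 = E9 97 8A.
Leading byte 0xE9 = 11101001 matches 1110xxxx → 3-byte sequence.
Byte 1: 0xE9 = 11101001, payload 1001 (4 bits).
Byte 2: 0x97 = 10010111 (10xxxxxx ✓), payload 010111.
Byte 3: 0x8A = 10001010 (10xxxxxx ✓), payload 001010.
Concatenate: 1001010111001010 = 0x95CA (16 bits → U+95CA).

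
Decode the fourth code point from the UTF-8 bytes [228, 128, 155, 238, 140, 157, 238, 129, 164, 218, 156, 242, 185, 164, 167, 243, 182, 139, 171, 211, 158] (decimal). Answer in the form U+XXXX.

U+069C

Offset 0: leading byte 0xE4 = 11100100 → 3-byte char #1 = E4 80 9B.
Offset 3: leading byte 0xEE = 11101110 → 3-byte char #2 = EE 8C 9D.
Offset 6: leading byte 0xEE = 11101110 → 3-byte char #3 = EE 81 A4.
Offset 9: leading byte 0xDA = 11011010 → 2-byte char #4 = DA 9C.
Leading byte 0xDA = 11011010 matches 110xxxxx → 2-byte sequence.
Byte 1: 0xDA = 11011010, payload 11010 (5 bits).
Byte 2: 0x9C = 10011100 (10xxxxxx ✓), payload 011100.
Concatenate: 11010011100 = 0x69C (11 bits → U+069C).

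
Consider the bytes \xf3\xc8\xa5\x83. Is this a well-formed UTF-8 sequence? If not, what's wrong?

invalid (non-continuation byte where continuation expected)

Leading byte 0xF3 = 11110011 → 4-byte form.
Byte 2 is 0xC8 = 11001000, which is not 10xxxxxx — expected a continuation byte.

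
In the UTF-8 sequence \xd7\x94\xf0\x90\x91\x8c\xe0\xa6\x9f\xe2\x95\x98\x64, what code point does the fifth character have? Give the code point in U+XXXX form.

Offset 0: leading byte 0xD7 = 11010111 → 2-byte char #1 = D7 94.
Offset 2: leading byte 0xF0 = 11110000 → 4-byte char #2 = F0 90 91 8C.
Offset 6: leading byte 0xE0 = 11100000 → 3-byte char #3 = E0 A6 9F.
Offset 9: leading byte 0xE2 = 11100010 → 3-byte char #4 = E2 95 98.
Offset 12: leading byte 0x64 = 01100100 → 1-byte char #5 = 64.
Leading byte 0x64 = 01100100 matches 0xxxxxxx → 1-byte sequence.
Byte 1: 0x64 = 01100100, payload 1100100 (7 bits).
Concatenate: 1100100 = 0x64 (7 bits → U+0064).

U+0064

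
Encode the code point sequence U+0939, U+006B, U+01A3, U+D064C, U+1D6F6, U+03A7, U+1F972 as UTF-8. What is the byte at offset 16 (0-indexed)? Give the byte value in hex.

U+0939 → 3-byte form E0 A4 B9 at offsets 0–2.
U+006B → 1-byte form 6B at offsets 3–3.
U+01A3 → 2-byte form C6 A3 at offsets 4–5.
U+D064C → 4-byte form F3 90 99 8C at offsets 6–9.
U+1D6F6 → 4-byte form F0 9D 9B B6 at offsets 10–13.
U+03A7 → 2-byte form CE A7 at offsets 14–15.
U+1F972 → 4-byte form F0 9F A5 B2 at offsets 16–19.
Offset 16 falls in char 7's range; it's byte 1 of F0 9F A5 B2 = 0xF0.

0xF0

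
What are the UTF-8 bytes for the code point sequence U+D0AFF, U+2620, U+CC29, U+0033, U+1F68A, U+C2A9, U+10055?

U+D0AFF: 4-byte form → F3 90 AB BF.
U+2620: 3-byte form → E2 98 A0.
U+CC29: 3-byte form → EC B0 A9.
U+0033: 1-byte form → 33.
U+1F68A: 4-byte form → F0 9F 9A 8A.
U+C2A9: 3-byte form → EC 8A A9.
U+10055: 4-byte form → F0 90 81 95.
Concatenated (22 bytes): F3 90 AB BF E2 98 A0 EC B0 A9 33 F0 9F 9A 8A EC 8A A9 F0 90 81 95.

F3 90 AB BF E2 98 A0 EC B0 A9 33 F0 9F 9A 8A EC 8A A9 F0 90 81 95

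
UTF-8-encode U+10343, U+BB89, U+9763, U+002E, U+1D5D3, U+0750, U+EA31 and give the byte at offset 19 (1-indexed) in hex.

1-indexed offset 19 is 0-indexed offset 18.
U+10343 → 4-byte form F0 90 8D 83 at offsets 0–3.
U+BB89 → 3-byte form EB AE 89 at offsets 4–6.
U+9763 → 3-byte form E9 9D A3 at offsets 7–9.
U+002E → 1-byte form 2E at offsets 10–10.
U+1D5D3 → 4-byte form F0 9D 97 93 at offsets 11–14.
U+0750 → 2-byte form DD 90 at offsets 15–16.
U+EA31 → 3-byte form EE A8 B1 at offsets 17–19.
Offset 18 falls in char 7's range; it's byte 2 of EE A8 B1 = 0xA8.

0xA8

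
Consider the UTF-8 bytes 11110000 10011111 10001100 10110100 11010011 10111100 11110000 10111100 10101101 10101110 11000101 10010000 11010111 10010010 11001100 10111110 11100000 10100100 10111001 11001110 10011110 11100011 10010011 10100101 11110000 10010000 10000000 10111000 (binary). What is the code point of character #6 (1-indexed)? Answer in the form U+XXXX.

Offset 0: leading byte 0xF0 = 11110000 → 4-byte char #1 = F0 9F 8C B4.
Offset 4: leading byte 0xD3 = 11010011 → 2-byte char #2 = D3 BC.
Offset 6: leading byte 0xF0 = 11110000 → 4-byte char #3 = F0 BC AD AE.
Offset 10: leading byte 0xC5 = 11000101 → 2-byte char #4 = C5 90.
Offset 12: leading byte 0xD7 = 11010111 → 2-byte char #5 = D7 92.
Offset 14: leading byte 0xCC = 11001100 → 2-byte char #6 = CC BE.
Leading byte 0xCC = 11001100 matches 110xxxxx → 2-byte sequence.
Byte 1: 0xCC = 11001100, payload 01100 (5 bits).
Byte 2: 0xBE = 10111110 (10xxxxxx ✓), payload 111110.
Concatenate: 01100111110 = 0x33E (11 bits → U+033E).

U+033E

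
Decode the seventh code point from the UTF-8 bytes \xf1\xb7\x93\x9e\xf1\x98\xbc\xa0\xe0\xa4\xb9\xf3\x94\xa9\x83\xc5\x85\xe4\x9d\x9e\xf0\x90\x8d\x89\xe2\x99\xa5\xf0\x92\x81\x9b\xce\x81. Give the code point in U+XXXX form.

U+10349

Offset 0: leading byte 0xF1 = 11110001 → 4-byte char #1 = F1 B7 93 9E.
Offset 4: leading byte 0xF1 = 11110001 → 4-byte char #2 = F1 98 BC A0.
Offset 8: leading byte 0xE0 = 11100000 → 3-byte char #3 = E0 A4 B9.
Offset 11: leading byte 0xF3 = 11110011 → 4-byte char #4 = F3 94 A9 83.
Offset 15: leading byte 0xC5 = 11000101 → 2-byte char #5 = C5 85.
Offset 17: leading byte 0xE4 = 11100100 → 3-byte char #6 = E4 9D 9E.
Offset 20: leading byte 0xF0 = 11110000 → 4-byte char #7 = F0 90 8D 89.
Leading byte 0xF0 = 11110000 matches 11110xxx → 4-byte sequence.
Byte 1: 0xF0 = 11110000, payload 000 (3 bits).
Byte 2: 0x90 = 10010000 (10xxxxxx ✓), payload 010000.
Byte 3: 0x8D = 10001101 (10xxxxxx ✓), payload 001101.
Byte 4: 0x89 = 10001001 (10xxxxxx ✓), payload 001001.
Concatenate: 000010000001101001001 = 0x10349 (21 bits → U+10349).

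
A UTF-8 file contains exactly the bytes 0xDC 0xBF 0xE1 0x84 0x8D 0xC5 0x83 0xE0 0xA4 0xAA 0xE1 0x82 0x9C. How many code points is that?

5

Byte at offset 0: 0xDC = 11011100 → 2-byte char (#1). Advance 2.
Byte at offset 2: 0xE1 = 11100001 → 3-byte char (#2). Advance 3.
Byte at offset 5: 0xC5 = 11000101 → 2-byte char (#3). Advance 2.
Byte at offset 7: 0xE0 = 11100000 → 3-byte char (#4). Advance 3.
Byte at offset 10: 0xE1 = 11100001 → 3-byte char (#5). Advance 3.
Reached end at offset 13 after 5 code points.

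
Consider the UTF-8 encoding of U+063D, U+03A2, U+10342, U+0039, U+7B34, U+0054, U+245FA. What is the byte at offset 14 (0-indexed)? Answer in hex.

0xA4

U+063D → 2-byte form D8 BD at offsets 0–1.
U+03A2 → 2-byte form CE A2 at offsets 2–3.
U+10342 → 4-byte form F0 90 8D 82 at offsets 4–7.
U+0039 → 1-byte form 39 at offsets 8–8.
U+7B34 → 3-byte form E7 AC B4 at offsets 9–11.
U+0054 → 1-byte form 54 at offsets 12–12.
U+245FA → 4-byte form F0 A4 97 BA at offsets 13–16.
Offset 14 falls in char 7's range; it's byte 2 of F0 A4 97 BA = 0xA4.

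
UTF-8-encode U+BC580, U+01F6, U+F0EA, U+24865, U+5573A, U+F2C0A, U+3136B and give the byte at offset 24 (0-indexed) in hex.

U+BC580 → 4-byte form F2 BC 96 80 at offsets 0–3.
U+01F6 → 2-byte form C7 B6 at offsets 4–5.
U+F0EA → 3-byte form EF 83 AA at offsets 6–8.
U+24865 → 4-byte form F0 A4 A1 A5 at offsets 9–12.
U+5573A → 4-byte form F1 95 9C BA at offsets 13–16.
U+F2C0A → 4-byte form F3 B2 B0 8A at offsets 17–20.
U+3136B → 4-byte form F0 B1 8D AB at offsets 21–24.
Offset 24 falls in char 7's range; it's byte 4 of F0 B1 8D AB = 0xAB.

0xAB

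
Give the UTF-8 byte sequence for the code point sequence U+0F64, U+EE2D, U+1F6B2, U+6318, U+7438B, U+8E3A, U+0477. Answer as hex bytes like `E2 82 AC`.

E0 BD A4 EE B8 AD F0 9F 9A B2 E6 8C 98 F1 B4 8E 8B E8 B8 BA D1 B7

U+0F64: 3-byte form → E0 BD A4.
U+EE2D: 3-byte form → EE B8 AD.
U+1F6B2: 4-byte form → F0 9F 9A B2.
U+6318: 3-byte form → E6 8C 98.
U+7438B: 4-byte form → F1 B4 8E 8B.
U+8E3A: 3-byte form → E8 B8 BA.
U+0477: 2-byte form → D1 B7.
Concatenated (22 bytes): E0 BD A4 EE B8 AD F0 9F 9A B2 E6 8C 98 F1 B4 8E 8B E8 B8 BA D1 B7.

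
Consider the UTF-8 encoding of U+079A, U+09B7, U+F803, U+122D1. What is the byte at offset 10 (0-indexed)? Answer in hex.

U+079A → 2-byte form DE 9A at offsets 0–1.
U+09B7 → 3-byte form E0 A6 B7 at offsets 2–4.
U+F803 → 3-byte form EF A0 83 at offsets 5–7.
U+122D1 → 4-byte form F0 92 8B 91 at offsets 8–11.
Offset 10 falls in char 4's range; it's byte 3 of F0 92 8B 91 = 0x8B.

0x8B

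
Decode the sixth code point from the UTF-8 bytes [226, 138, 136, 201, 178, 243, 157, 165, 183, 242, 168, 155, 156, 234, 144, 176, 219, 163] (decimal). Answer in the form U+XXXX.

Offset 0: leading byte 0xE2 = 11100010 → 3-byte char #1 = E2 8A 88.
Offset 3: leading byte 0xC9 = 11001001 → 2-byte char #2 = C9 B2.
Offset 5: leading byte 0xF3 = 11110011 → 4-byte char #3 = F3 9D A5 B7.
Offset 9: leading byte 0xF2 = 11110010 → 4-byte char #4 = F2 A8 9B 9C.
Offset 13: leading byte 0xEA = 11101010 → 3-byte char #5 = EA 90 B0.
Offset 16: leading byte 0xDB = 11011011 → 2-byte char #6 = DB A3.
Leading byte 0xDB = 11011011 matches 110xxxxx → 2-byte sequence.
Byte 1: 0xDB = 11011011, payload 11011 (5 bits).
Byte 2: 0xA3 = 10100011 (10xxxxxx ✓), payload 100011.
Concatenate: 11011100011 = 0x6E3 (11 bits → U+06E3).

U+06E3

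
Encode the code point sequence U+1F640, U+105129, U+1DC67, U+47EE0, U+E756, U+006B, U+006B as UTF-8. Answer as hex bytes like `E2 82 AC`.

U+1F640: 4-byte form → F0 9F 99 80.
U+105129: 4-byte form → F4 85 84 A9.
U+1DC67: 4-byte form → F0 9D B1 A7.
U+47EE0: 4-byte form → F1 87 BB A0.
U+E756: 3-byte form → EE 9D 96.
U+006B: 1-byte form → 6B.
U+006B: 1-byte form → 6B.
Concatenated (21 bytes): F0 9F 99 80 F4 85 84 A9 F0 9D B1 A7 F1 87 BB A0 EE 9D 96 6B 6B.

F0 9F 99 80 F4 85 84 A9 F0 9D B1 A7 F1 87 BB A0 EE 9D 96 6B 6B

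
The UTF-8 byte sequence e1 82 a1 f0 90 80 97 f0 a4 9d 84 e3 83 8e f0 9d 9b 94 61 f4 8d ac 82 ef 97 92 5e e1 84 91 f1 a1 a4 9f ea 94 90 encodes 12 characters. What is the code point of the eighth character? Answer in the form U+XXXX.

Offset 0: leading byte 0xE1 = 11100001 → 3-byte char #1 = E1 82 A1.
Offset 3: leading byte 0xF0 = 11110000 → 4-byte char #2 = F0 90 80 97.
Offset 7: leading byte 0xF0 = 11110000 → 4-byte char #3 = F0 A4 9D 84.
Offset 11: leading byte 0xE3 = 11100011 → 3-byte char #4 = E3 83 8E.
Offset 14: leading byte 0xF0 = 11110000 → 4-byte char #5 = F0 9D 9B 94.
Offset 18: leading byte 0x61 = 01100001 → 1-byte char #6 = 61.
Offset 19: leading byte 0xF4 = 11110100 → 4-byte char #7 = F4 8D AC 82.
Offset 23: leading byte 0xEF = 11101111 → 3-byte char #8 = EF 97 92.
Leading byte 0xEF = 11101111 matches 1110xxxx → 3-byte sequence.
Byte 1: 0xEF = 11101111, payload 1111 (4 bits).
Byte 2: 0x97 = 10010111 (10xxxxxx ✓), payload 010111.
Byte 3: 0x92 = 10010010 (10xxxxxx ✓), payload 010010.
Concatenate: 1111010111010010 = 0xF5D2 (16 bits → U+F5D2).

U+F5D2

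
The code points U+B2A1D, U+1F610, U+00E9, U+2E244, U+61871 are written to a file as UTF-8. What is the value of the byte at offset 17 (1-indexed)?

0xA1

1-indexed offset 17 is 0-indexed offset 16.
U+B2A1D → 4-byte form F2 B2 A8 9D at offsets 0–3.
U+1F610 → 4-byte form F0 9F 98 90 at offsets 4–7.
U+00E9 → 2-byte form C3 A9 at offsets 8–9.
U+2E244 → 4-byte form F0 AE 89 84 at offsets 10–13.
U+61871 → 4-byte form F1 A1 A1 B1 at offsets 14–17.
Offset 16 falls in char 5's range; it's byte 3 of F1 A1 A1 B1 = 0xA1.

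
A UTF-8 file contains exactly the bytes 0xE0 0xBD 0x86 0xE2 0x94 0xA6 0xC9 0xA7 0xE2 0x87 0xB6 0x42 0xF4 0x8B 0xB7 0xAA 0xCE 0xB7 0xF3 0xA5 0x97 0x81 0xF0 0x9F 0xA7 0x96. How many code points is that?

Byte at offset 0: 0xE0 = 11100000 → 3-byte char (#1). Advance 3.
Byte at offset 3: 0xE2 = 11100010 → 3-byte char (#2). Advance 3.
Byte at offset 6: 0xC9 = 11001001 → 2-byte char (#3). Advance 2.
Byte at offset 8: 0xE2 = 11100010 → 3-byte char (#4). Advance 3.
Byte at offset 11: 0x42 = 01000010 → 1-byte char (#5). Advance 1.
Byte at offset 12: 0xF4 = 11110100 → 4-byte char (#6). Advance 4.
Byte at offset 16: 0xCE = 11001110 → 2-byte char (#7). Advance 2.
Byte at offset 18: 0xF3 = 11110011 → 4-byte char (#8). Advance 4.
Byte at offset 22: 0xF0 = 11110000 → 4-byte char (#9). Advance 4.
Reached end at offset 26 after 9 code points.

9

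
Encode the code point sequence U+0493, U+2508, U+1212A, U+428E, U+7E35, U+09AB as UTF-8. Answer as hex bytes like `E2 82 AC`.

D2 93 E2 94 88 F0 92 84 AA E4 8A 8E E7 B8 B5 E0 A6 AB

U+0493: 2-byte form → D2 93.
U+2508: 3-byte form → E2 94 88.
U+1212A: 4-byte form → F0 92 84 AA.
U+428E: 3-byte form → E4 8A 8E.
U+7E35: 3-byte form → E7 B8 B5.
U+09AB: 3-byte form → E0 A6 AB.
Concatenated (18 bytes): D2 93 E2 94 88 F0 92 84 AA E4 8A 8E E7 B8 B5 E0 A6 AB.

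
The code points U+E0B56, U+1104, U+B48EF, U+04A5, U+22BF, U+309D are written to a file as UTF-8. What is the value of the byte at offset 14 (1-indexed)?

0xE2

1-indexed offset 14 is 0-indexed offset 13.
U+E0B56 → 4-byte form F3 A0 AD 96 at offsets 0–3.
U+1104 → 3-byte form E1 84 84 at offsets 4–6.
U+B48EF → 4-byte form F2 B4 A3 AF at offsets 7–10.
U+04A5 → 2-byte form D2 A5 at offsets 11–12.
U+22BF → 3-byte form E2 8A BF at offsets 13–15.
Offset 13 falls in char 5's range; it's byte 1 of E2 8A BF = 0xE2.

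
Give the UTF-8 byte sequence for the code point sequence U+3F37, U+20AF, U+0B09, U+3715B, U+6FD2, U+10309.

U+3F37: 3-byte form → E3 BC B7.
U+20AF: 3-byte form → E2 82 AF.
U+0B09: 3-byte form → E0 AC 89.
U+3715B: 4-byte form → F0 B7 85 9B.
U+6FD2: 3-byte form → E6 BF 92.
U+10309: 4-byte form → F0 90 8C 89.
Concatenated (20 bytes): E3 BC B7 E2 82 AF E0 AC 89 F0 B7 85 9B E6 BF 92 F0 90 8C 89.

E3 BC B7 E2 82 AF E0 AC 89 F0 B7 85 9B E6 BF 92 F0 90 8C 89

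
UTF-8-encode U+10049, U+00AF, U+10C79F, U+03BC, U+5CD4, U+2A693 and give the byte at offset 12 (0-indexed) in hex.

U+10049 → 4-byte form F0 90 81 89 at offsets 0–3.
U+00AF → 2-byte form C2 AF at offsets 4–5.
U+10C79F → 4-byte form F4 8C 9E 9F at offsets 6–9.
U+03BC → 2-byte form CE BC at offsets 10–11.
U+5CD4 → 3-byte form E5 B3 94 at offsets 12–14.
Offset 12 falls in char 5's range; it's byte 1 of E5 B3 94 = 0xE5.

0xE5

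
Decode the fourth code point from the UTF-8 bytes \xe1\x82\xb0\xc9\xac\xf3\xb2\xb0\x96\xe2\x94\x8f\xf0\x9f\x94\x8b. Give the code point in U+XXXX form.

U+250F

Offset 0: leading byte 0xE1 = 11100001 → 3-byte char #1 = E1 82 B0.
Offset 3: leading byte 0xC9 = 11001001 → 2-byte char #2 = C9 AC.
Offset 5: leading byte 0xF3 = 11110011 → 4-byte char #3 = F3 B2 B0 96.
Offset 9: leading byte 0xE2 = 11100010 → 3-byte char #4 = E2 94 8F.
Leading byte 0xE2 = 11100010 matches 1110xxxx → 3-byte sequence.
Byte 1: 0xE2 = 11100010, payload 0010 (4 bits).
Byte 2: 0x94 = 10010100 (10xxxxxx ✓), payload 010100.
Byte 3: 0x8F = 10001111 (10xxxxxx ✓), payload 001111.
Concatenate: 0010010100001111 = 0x250F (16 bits → U+250F).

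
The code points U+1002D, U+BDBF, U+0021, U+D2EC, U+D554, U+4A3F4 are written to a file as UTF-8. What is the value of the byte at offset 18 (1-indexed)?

0xB4

1-indexed offset 18 is 0-indexed offset 17.
U+1002D → 4-byte form F0 90 80 AD at offsets 0–3.
U+BDBF → 3-byte form EB B6 BF at offsets 4–6.
U+0021 → 1-byte form 21 at offsets 7–7.
U+D2EC → 3-byte form ED 8B AC at offsets 8–10.
U+D554 → 3-byte form ED 95 94 at offsets 11–13.
U+4A3F4 → 4-byte form F1 8A 8F B4 at offsets 14–17.
Offset 17 falls in char 6's range; it's byte 4 of F1 8A 8F B4 = 0xB4.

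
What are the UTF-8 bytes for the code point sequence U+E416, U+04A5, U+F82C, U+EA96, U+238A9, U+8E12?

U+E416: 3-byte form → EE 90 96.
U+04A5: 2-byte form → D2 A5.
U+F82C: 3-byte form → EF A0 AC.
U+EA96: 3-byte form → EE AA 96.
U+238A9: 4-byte form → F0 A3 A2 A9.
U+8E12: 3-byte form → E8 B8 92.
Concatenated (18 bytes): EE 90 96 D2 A5 EF A0 AC EE AA 96 F0 A3 A2 A9 E8 B8 92.

EE 90 96 D2 A5 EF A0 AC EE AA 96 F0 A3 A2 A9 E8 B8 92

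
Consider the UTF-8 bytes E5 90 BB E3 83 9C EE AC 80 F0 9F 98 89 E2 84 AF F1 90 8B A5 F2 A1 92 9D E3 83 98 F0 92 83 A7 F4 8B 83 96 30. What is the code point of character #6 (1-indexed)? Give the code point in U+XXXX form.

Offset 0: leading byte 0xE5 = 11100101 → 3-byte char #1 = E5 90 BB.
Offset 3: leading byte 0xE3 = 11100011 → 3-byte char #2 = E3 83 9C.
Offset 6: leading byte 0xEE = 11101110 → 3-byte char #3 = EE AC 80.
Offset 9: leading byte 0xF0 = 11110000 → 4-byte char #4 = F0 9F 98 89.
Offset 13: leading byte 0xE2 = 11100010 → 3-byte char #5 = E2 84 AF.
Offset 16: leading byte 0xF1 = 11110001 → 4-byte char #6 = F1 90 8B A5.
Leading byte 0xF1 = 11110001 matches 11110xxx → 4-byte sequence.
Byte 1: 0xF1 = 11110001, payload 001 (3 bits).
Byte 2: 0x90 = 10010000 (10xxxxxx ✓), payload 010000.
Byte 3: 0x8B = 10001011 (10xxxxxx ✓), payload 001011.
Byte 4: 0xA5 = 10100101 (10xxxxxx ✓), payload 100101.
Concatenate: 001010000001011100101 = 0x502E5 (21 bits → U+502E5).

U+502E5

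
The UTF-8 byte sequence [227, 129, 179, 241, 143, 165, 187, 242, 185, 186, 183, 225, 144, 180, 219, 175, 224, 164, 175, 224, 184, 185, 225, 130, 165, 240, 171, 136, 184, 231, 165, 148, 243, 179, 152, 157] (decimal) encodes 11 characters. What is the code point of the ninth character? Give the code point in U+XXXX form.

Offset 0: leading byte 0xE3 = 11100011 → 3-byte char #1 = E3 81 B3.
Offset 3: leading byte 0xF1 = 11110001 → 4-byte char #2 = F1 8F A5 BB.
Offset 7: leading byte 0xF2 = 11110010 → 4-byte char #3 = F2 B9 BA B7.
Offset 11: leading byte 0xE1 = 11100001 → 3-byte char #4 = E1 90 B4.
Offset 14: leading byte 0xDB = 11011011 → 2-byte char #5 = DB AF.
Offset 16: leading byte 0xE0 = 11100000 → 3-byte char #6 = E0 A4 AF.
Offset 19: leading byte 0xE0 = 11100000 → 3-byte char #7 = E0 B8 B9.
Offset 22: leading byte 0xE1 = 11100001 → 3-byte char #8 = E1 82 A5.
Offset 25: leading byte 0xF0 = 11110000 → 4-byte char #9 = F0 AB 88 B8.
Leading byte 0xF0 = 11110000 matches 11110xxx → 4-byte sequence.
Byte 1: 0xF0 = 11110000, payload 000 (3 bits).
Byte 2: 0xAB = 10101011 (10xxxxxx ✓), payload 101011.
Byte 3: 0x88 = 10001000 (10xxxxxx ✓), payload 001000.
Byte 4: 0xB8 = 10111000 (10xxxxxx ✓), payload 111000.
Concatenate: 000101011001000111000 = 0x2B238 (21 bits → U+2B238).

U+2B238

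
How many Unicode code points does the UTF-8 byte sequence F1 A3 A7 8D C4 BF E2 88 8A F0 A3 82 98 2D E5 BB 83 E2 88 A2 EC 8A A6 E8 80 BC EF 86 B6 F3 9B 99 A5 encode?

Byte at offset 0: 0xF1 = 11110001 → 4-byte char (#1). Advance 4.
Byte at offset 4: 0xC4 = 11000100 → 2-byte char (#2). Advance 2.
Byte at offset 6: 0xE2 = 11100010 → 3-byte char (#3). Advance 3.
Byte at offset 9: 0xF0 = 11110000 → 4-byte char (#4). Advance 4.
Byte at offset 13: 0x2D = 00101101 → 1-byte char (#5). Advance 1.
Byte at offset 14: 0xE5 = 11100101 → 3-byte char (#6). Advance 3.
Byte at offset 17: 0xE2 = 11100010 → 3-byte char (#7). Advance 3.
Byte at offset 20: 0xEC = 11101100 → 3-byte char (#8). Advance 3.
Byte at offset 23: 0xE8 = 11101000 → 3-byte char (#9). Advance 3.
Byte at offset 26: 0xEF = 11101111 → 3-byte char (#10). Advance 3.
Byte at offset 29: 0xF3 = 11110011 → 4-byte char (#11). Advance 4.
Reached end at offset 33 after 11 code points.

11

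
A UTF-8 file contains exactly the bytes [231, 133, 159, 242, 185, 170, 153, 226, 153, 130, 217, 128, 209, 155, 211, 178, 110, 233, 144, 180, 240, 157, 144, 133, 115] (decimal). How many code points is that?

10

Byte at offset 0: 0xE7 = 11100111 → 3-byte char (#1). Advance 3.
Byte at offset 3: 0xF2 = 11110010 → 4-byte char (#2). Advance 4.
Byte at offset 7: 0xE2 = 11100010 → 3-byte char (#3). Advance 3.
Byte at offset 10: 0xD9 = 11011001 → 2-byte char (#4). Advance 2.
Byte at offset 12: 0xD1 = 11010001 → 2-byte char (#5). Advance 2.
Byte at offset 14: 0xD3 = 11010011 → 2-byte char (#6). Advance 2.
Byte at offset 16: 0x6E = 01101110 → 1-byte char (#7). Advance 1.
Byte at offset 17: 0xE9 = 11101001 → 3-byte char (#8). Advance 3.
Byte at offset 20: 0xF0 = 11110000 → 4-byte char (#9). Advance 4.
Byte at offset 24: 0x73 = 01110011 → 1-byte char (#10). Advance 1.
Reached end at offset 25 after 10 code points.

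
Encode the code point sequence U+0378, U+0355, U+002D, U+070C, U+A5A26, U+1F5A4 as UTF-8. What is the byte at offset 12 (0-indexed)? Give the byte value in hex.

0x9F

U+0378 → 2-byte form CD B8 at offsets 0–1.
U+0355 → 2-byte form CD 95 at offsets 2–3.
U+002D → 1-byte form 2D at offsets 4–4.
U+070C → 2-byte form DC 8C at offsets 5–6.
U+A5A26 → 4-byte form F2 A5 A8 A6 at offsets 7–10.
U+1F5A4 → 4-byte form F0 9F 96 A4 at offsets 11–14.
Offset 12 falls in char 6's range; it's byte 2 of F0 9F 96 A4 = 0x9F.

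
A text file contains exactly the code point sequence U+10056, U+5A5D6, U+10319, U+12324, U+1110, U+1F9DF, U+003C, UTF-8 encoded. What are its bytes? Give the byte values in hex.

U+10056: 4-byte form → F0 90 81 96.
U+5A5D6: 4-byte form → F1 9A 97 96.
U+10319: 4-byte form → F0 90 8C 99.
U+12324: 4-byte form → F0 92 8C A4.
U+1110: 3-byte form → E1 84 90.
U+1F9DF: 4-byte form → F0 9F A7 9F.
U+003C: 1-byte form → 3C.
Concatenated (24 bytes): F0 90 81 96 F1 9A 97 96 F0 90 8C 99 F0 92 8C A4 E1 84 90 F0 9F A7 9F 3C.

F0 90 81 96 F1 9A 97 96 F0 90 8C 99 F0 92 8C A4 E1 84 90 F0 9F A7 9F 3C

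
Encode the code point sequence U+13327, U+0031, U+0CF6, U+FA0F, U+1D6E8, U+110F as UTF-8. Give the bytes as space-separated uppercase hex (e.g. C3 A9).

F0 93 8C A7 31 E0 B3 B6 EF A8 8F F0 9D 9B A8 E1 84 8F

U+13327: 4-byte form → F0 93 8C A7.
U+0031: 1-byte form → 31.
U+0CF6: 3-byte form → E0 B3 B6.
U+FA0F: 3-byte form → EF A8 8F.
U+1D6E8: 4-byte form → F0 9D 9B A8.
U+110F: 3-byte form → E1 84 8F.
Concatenated (18 bytes): F0 93 8C A7 31 E0 B3 B6 EF A8 8F F0 9D 9B A8 E1 84 8F.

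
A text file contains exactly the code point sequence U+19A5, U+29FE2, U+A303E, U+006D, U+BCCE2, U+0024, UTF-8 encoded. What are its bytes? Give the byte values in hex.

E1 A6 A5 F0 A9 BF A2 F2 A3 80 BE 6D F2 BC B3 A2 24

U+19A5: 3-byte form → E1 A6 A5.
U+29FE2: 4-byte form → F0 A9 BF A2.
U+A303E: 4-byte form → F2 A3 80 BE.
U+006D: 1-byte form → 6D.
U+BCCE2: 4-byte form → F2 BC B3 A2.
U+0024: 1-byte form → 24.
Concatenated (17 bytes): E1 A6 A5 F0 A9 BF A2 F2 A3 80 BE 6D F2 BC B3 A2 24.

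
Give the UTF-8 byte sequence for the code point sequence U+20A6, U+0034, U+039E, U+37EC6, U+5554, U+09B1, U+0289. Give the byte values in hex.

U+20A6: 3-byte form → E2 82 A6.
U+0034: 1-byte form → 34.
U+039E: 2-byte form → CE 9E.
U+37EC6: 4-byte form → F0 B7 BB 86.
U+5554: 3-byte form → E5 95 94.
U+09B1: 3-byte form → E0 A6 B1.
U+0289: 2-byte form → CA 89.
Concatenated (18 bytes): E2 82 A6 34 CE 9E F0 B7 BB 86 E5 95 94 E0 A6 B1 CA 89.

E2 82 A6 34 CE 9E F0 B7 BB 86 E5 95 94 E0 A6 B1 CA 89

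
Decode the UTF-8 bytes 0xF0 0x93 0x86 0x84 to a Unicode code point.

U+13184

Leading byte 0xF0 = 11110000 matches 11110xxx → 4-byte sequence.
Byte 1: 0xF0 = 11110000, payload 000 (3 bits).
Byte 2: 0x93 = 10010011 (10xxxxxx ✓), payload 010011.
Byte 3: 0x86 = 10000110 (10xxxxxx ✓), payload 000110.
Byte 4: 0x84 = 10000100 (10xxxxxx ✓), payload 000100.
Concatenate: 000010011000110000100 = 0x13184 (21 bits → U+13184).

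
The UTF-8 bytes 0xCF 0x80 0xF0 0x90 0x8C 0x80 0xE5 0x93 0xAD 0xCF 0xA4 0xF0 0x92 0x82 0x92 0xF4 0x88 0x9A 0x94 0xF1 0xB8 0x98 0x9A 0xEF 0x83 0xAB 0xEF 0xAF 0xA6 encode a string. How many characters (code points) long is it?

9

Byte at offset 0: 0xCF = 11001111 → 2-byte char (#1). Advance 2.
Byte at offset 2: 0xF0 = 11110000 → 4-byte char (#2). Advance 4.
Byte at offset 6: 0xE5 = 11100101 → 3-byte char (#3). Advance 3.
Byte at offset 9: 0xCF = 11001111 → 2-byte char (#4). Advance 2.
Byte at offset 11: 0xF0 = 11110000 → 4-byte char (#5). Advance 4.
Byte at offset 15: 0xF4 = 11110100 → 4-byte char (#6). Advance 4.
Byte at offset 19: 0xF1 = 11110001 → 4-byte char (#7). Advance 4.
Byte at offset 23: 0xEF = 11101111 → 3-byte char (#8). Advance 3.
Byte at offset 26: 0xEF = 11101111 → 3-byte char (#9). Advance 3.
Reached end at offset 29 after 9 code points.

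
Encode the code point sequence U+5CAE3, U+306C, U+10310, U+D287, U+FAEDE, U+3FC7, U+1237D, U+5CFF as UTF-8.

F1 9C AB A3 E3 81 AC F0 90 8C 90 ED 8A 87 F3 BA BB 9E E3 BF 87 F0 92 8D BD E5 B3 BF

U+5CAE3: 4-byte form → F1 9C AB A3.
U+306C: 3-byte form → E3 81 AC.
U+10310: 4-byte form → F0 90 8C 90.
U+D287: 3-byte form → ED 8A 87.
U+FAEDE: 4-byte form → F3 BA BB 9E.
U+3FC7: 3-byte form → E3 BF 87.
U+1237D: 4-byte form → F0 92 8D BD.
U+5CFF: 3-byte form → E5 B3 BF.
Concatenated (28 bytes): F1 9C AB A3 E3 81 AC F0 90 8C 90 ED 8A 87 F3 BA BB 9E E3 BF 87 F0 92 8D BD E5 B3 BF.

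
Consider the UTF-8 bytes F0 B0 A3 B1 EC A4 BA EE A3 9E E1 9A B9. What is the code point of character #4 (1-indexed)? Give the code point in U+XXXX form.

U+16B9

Offset 0: leading byte 0xF0 = 11110000 → 4-byte char #1 = F0 B0 A3 B1.
Offset 4: leading byte 0xEC = 11101100 → 3-byte char #2 = EC A4 BA.
Offset 7: leading byte 0xEE = 11101110 → 3-byte char #3 = EE A3 9E.
Offset 10: leading byte 0xE1 = 11100001 → 3-byte char #4 = E1 9A B9.
Leading byte 0xE1 = 11100001 matches 1110xxxx → 3-byte sequence.
Byte 1: 0xE1 = 11100001, payload 0001 (4 bits).
Byte 2: 0x9A = 10011010 (10xxxxxx ✓), payload 011010.
Byte 3: 0xB9 = 10111001 (10xxxxxx ✓), payload 111001.
Concatenate: 0001011010111001 = 0x16B9 (16 bits → U+16B9).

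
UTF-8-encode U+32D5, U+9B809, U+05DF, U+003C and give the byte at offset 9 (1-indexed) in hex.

0x9F

1-indexed offset 9 is 0-indexed offset 8.
U+32D5 → 3-byte form E3 8B 95 at offsets 0–2.
U+9B809 → 4-byte form F2 9B A0 89 at offsets 3–6.
U+05DF → 2-byte form D7 9F at offsets 7–8.
Offset 8 falls in char 3's range; it's byte 2 of D7 9F = 0x9F.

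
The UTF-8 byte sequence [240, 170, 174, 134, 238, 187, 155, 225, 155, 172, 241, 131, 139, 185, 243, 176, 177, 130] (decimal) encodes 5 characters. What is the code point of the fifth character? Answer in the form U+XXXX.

U+F0C42

Offset 0: leading byte 0xF0 = 11110000 → 4-byte char #1 = F0 AA AE 86.
Offset 4: leading byte 0xEE = 11101110 → 3-byte char #2 = EE BB 9B.
Offset 7: leading byte 0xE1 = 11100001 → 3-byte char #3 = E1 9B AC.
Offset 10: leading byte 0xF1 = 11110001 → 4-byte char #4 = F1 83 8B B9.
Offset 14: leading byte 0xF3 = 11110011 → 4-byte char #5 = F3 B0 B1 82.
Leading byte 0xF3 = 11110011 matches 11110xxx → 4-byte sequence.
Byte 1: 0xF3 = 11110011, payload 011 (3 bits).
Byte 2: 0xB0 = 10110000 (10xxxxxx ✓), payload 110000.
Byte 3: 0xB1 = 10110001 (10xxxxxx ✓), payload 110001.
Byte 4: 0x82 = 10000010 (10xxxxxx ✓), payload 000010.
Concatenate: 011110000110001000010 = 0xF0C42 (21 bits → U+F0C42).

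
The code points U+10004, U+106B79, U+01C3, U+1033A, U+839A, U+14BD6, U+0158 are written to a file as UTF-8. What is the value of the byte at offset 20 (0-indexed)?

U+10004 → 4-byte form F0 90 80 84 at offsets 0–3.
U+106B79 → 4-byte form F4 86 AD B9 at offsets 4–7.
U+01C3 → 2-byte form C7 83 at offsets 8–9.
U+1033A → 4-byte form F0 90 8C BA at offsets 10–13.
U+839A → 3-byte form E8 8E 9A at offsets 14–16.
U+14BD6 → 4-byte form F0 94 AF 96 at offsets 17–20.
Offset 20 falls in char 6's range; it's byte 4 of F0 94 AF 96 = 0x96.

0x96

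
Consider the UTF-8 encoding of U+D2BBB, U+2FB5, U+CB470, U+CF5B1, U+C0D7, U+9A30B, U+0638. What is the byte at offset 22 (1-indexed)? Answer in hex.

1-indexed offset 22 is 0-indexed offset 21.
U+D2BBB → 4-byte form F3 92 AE BB at offsets 0–3.
U+2FB5 → 3-byte form E2 BE B5 at offsets 4–6.
U+CB470 → 4-byte form F3 8B 91 B0 at offsets 7–10.
U+CF5B1 → 4-byte form F3 8F 96 B1 at offsets 11–14.
U+C0D7 → 3-byte form EC 83 97 at offsets 15–17.
U+9A30B → 4-byte form F2 9A 8C 8B at offsets 18–21.
Offset 21 falls in char 6's range; it's byte 4 of F2 9A 8C 8B = 0x8B.

0x8B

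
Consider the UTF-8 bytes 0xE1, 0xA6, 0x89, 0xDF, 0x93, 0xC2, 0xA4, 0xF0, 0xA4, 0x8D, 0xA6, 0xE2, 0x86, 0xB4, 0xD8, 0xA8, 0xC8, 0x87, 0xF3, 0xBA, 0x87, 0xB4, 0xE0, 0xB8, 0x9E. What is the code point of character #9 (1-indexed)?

Offset 0: leading byte 0xE1 = 11100001 → 3-byte char #1 = E1 A6 89.
Offset 3: leading byte 0xDF = 11011111 → 2-byte char #2 = DF 93.
Offset 5: leading byte 0xC2 = 11000010 → 2-byte char #3 = C2 A4.
Offset 7: leading byte 0xF0 = 11110000 → 4-byte char #4 = F0 A4 8D A6.
Offset 11: leading byte 0xE2 = 11100010 → 3-byte char #5 = E2 86 B4.
Offset 14: leading byte 0xD8 = 11011000 → 2-byte char #6 = D8 A8.
Offset 16: leading byte 0xC8 = 11001000 → 2-byte char #7 = C8 87.
Offset 18: leading byte 0xF3 = 11110011 → 4-byte char #8 = F3 BA 87 B4.
Offset 22: leading byte 0xE0 = 11100000 → 3-byte char #9 = E0 B8 9E.
Leading byte 0xE0 = 11100000 matches 1110xxxx → 3-byte sequence.
Byte 1: 0xE0 = 11100000, payload 0000 (4 bits).
Byte 2: 0xB8 = 10111000 (10xxxxxx ✓), payload 111000.
Byte 3: 0x9E = 10011110 (10xxxxxx ✓), payload 011110.
Concatenate: 0000111000011110 = 0xE1E (16 bits → U+0E1E).

U+0E1E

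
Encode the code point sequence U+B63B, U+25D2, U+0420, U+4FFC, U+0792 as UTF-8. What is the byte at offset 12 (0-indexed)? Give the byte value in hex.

U+B63B → 3-byte form EB 98 BB at offsets 0–2.
U+25D2 → 3-byte form E2 97 92 at offsets 3–5.
U+0420 → 2-byte form D0 A0 at offsets 6–7.
U+4FFC → 3-byte form E4 BF BC at offsets 8–10.
U+0792 → 2-byte form DE 92 at offsets 11–12.
Offset 12 falls in char 5's range; it's byte 2 of DE 92 = 0x92.

0x92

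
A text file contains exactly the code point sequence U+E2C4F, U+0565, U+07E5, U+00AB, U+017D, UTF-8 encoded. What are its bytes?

U+E2C4F: 4-byte form → F3 A2 B1 8F.
U+0565: 2-byte form → D5 A5.
U+07E5: 2-byte form → DF A5.
U+00AB: 2-byte form → C2 AB.
U+017D: 2-byte form → C5 BD.
Concatenated (12 bytes): F3 A2 B1 8F D5 A5 DF A5 C2 AB C5 BD.

F3 A2 B1 8F D5 A5 DF A5 C2 AB C5 BD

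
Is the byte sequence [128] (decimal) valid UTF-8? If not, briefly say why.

invalid (continuation byte with no leading byte)

Byte 0x80 = 10000000 has the form 10xxxxxx — a continuation byte — but there is no preceding leading byte.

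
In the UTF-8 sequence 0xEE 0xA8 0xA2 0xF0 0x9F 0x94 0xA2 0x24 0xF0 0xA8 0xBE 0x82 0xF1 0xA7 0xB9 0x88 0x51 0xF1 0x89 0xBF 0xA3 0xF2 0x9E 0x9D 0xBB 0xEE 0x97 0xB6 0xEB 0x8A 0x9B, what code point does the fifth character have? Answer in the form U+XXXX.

Offset 0: leading byte 0xEE = 11101110 → 3-byte char #1 = EE A8 A2.
Offset 3: leading byte 0xF0 = 11110000 → 4-byte char #2 = F0 9F 94 A2.
Offset 7: leading byte 0x24 = 00100100 → 1-byte char #3 = 24.
Offset 8: leading byte 0xF0 = 11110000 → 4-byte char #4 = F0 A8 BE 82.
Offset 12: leading byte 0xF1 = 11110001 → 4-byte char #5 = F1 A7 B9 88.
Leading byte 0xF1 = 11110001 matches 11110xxx → 4-byte sequence.
Byte 1: 0xF1 = 11110001, payload 001 (3 bits).
Byte 2: 0xA7 = 10100111 (10xxxxxx ✓), payload 100111.
Byte 3: 0xB9 = 10111001 (10xxxxxx ✓), payload 111001.
Byte 4: 0x88 = 10001000 (10xxxxxx ✓), payload 001000.
Concatenate: 001100111111001001000 = 0x67E48 (21 bits → U+67E48).

U+67E48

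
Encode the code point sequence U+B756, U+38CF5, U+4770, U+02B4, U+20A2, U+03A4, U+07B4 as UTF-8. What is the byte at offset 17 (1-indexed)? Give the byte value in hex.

0xA4

1-indexed offset 17 is 0-indexed offset 16.
U+B756 → 3-byte form EB 9D 96 at offsets 0–2.
U+38CF5 → 4-byte form F0 B8 B3 B5 at offsets 3–6.
U+4770 → 3-byte form E4 9D B0 at offsets 7–9.
U+02B4 → 2-byte form CA B4 at offsets 10–11.
U+20A2 → 3-byte form E2 82 A2 at offsets 12–14.
U+03A4 → 2-byte form CE A4 at offsets 15–16.
Offset 16 falls in char 6's range; it's byte 2 of CE A4 = 0xA4.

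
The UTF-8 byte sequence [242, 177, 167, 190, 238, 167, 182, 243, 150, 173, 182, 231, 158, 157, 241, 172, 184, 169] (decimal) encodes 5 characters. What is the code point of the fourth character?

U+779D

Offset 0: leading byte 0xF2 = 11110010 → 4-byte char #1 = F2 B1 A7 BE.
Offset 4: leading byte 0xEE = 11101110 → 3-byte char #2 = EE A7 B6.
Offset 7: leading byte 0xF3 = 11110011 → 4-byte char #3 = F3 96 AD B6.
Offset 11: leading byte 0xE7 = 11100111 → 3-byte char #4 = E7 9E 9D.
Leading byte 0xE7 = 11100111 matches 1110xxxx → 3-byte sequence.
Byte 1: 0xE7 = 11100111, payload 0111 (4 bits).
Byte 2: 0x9E = 10011110 (10xxxxxx ✓), payload 011110.
Byte 3: 0x9D = 10011101 (10xxxxxx ✓), payload 011101.
Concatenate: 0111011110011101 = 0x779D (16 bits → U+779D).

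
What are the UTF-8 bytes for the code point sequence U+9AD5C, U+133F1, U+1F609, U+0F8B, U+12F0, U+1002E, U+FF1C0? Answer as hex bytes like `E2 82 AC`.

F2 9A B5 9C F0 93 8F B1 F0 9F 98 89 E0 BE 8B E1 8B B0 F0 90 80 AE F3 BF 87 80

U+9AD5C: 4-byte form → F2 9A B5 9C.
U+133F1: 4-byte form → F0 93 8F B1.
U+1F609: 4-byte form → F0 9F 98 89.
U+0F8B: 3-byte form → E0 BE 8B.
U+12F0: 3-byte form → E1 8B B0.
U+1002E: 4-byte form → F0 90 80 AE.
U+FF1C0: 4-byte form → F3 BF 87 80.
Concatenated (26 bytes): F2 9A B5 9C F0 93 8F B1 F0 9F 98 89 E0 BE 8B E1 8B B0 F0 90 80 AE F3 BF 87 80.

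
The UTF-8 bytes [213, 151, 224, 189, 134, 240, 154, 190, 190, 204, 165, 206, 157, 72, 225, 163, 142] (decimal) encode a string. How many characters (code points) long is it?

7

Byte at offset 0: 0xD5 = 11010101 → 2-byte char (#1). Advance 2.
Byte at offset 2: 0xE0 = 11100000 → 3-byte char (#2). Advance 3.
Byte at offset 5: 0xF0 = 11110000 → 4-byte char (#3). Advance 4.
Byte at offset 9: 0xCC = 11001100 → 2-byte char (#4). Advance 2.
Byte at offset 11: 0xCE = 11001110 → 2-byte char (#5). Advance 2.
Byte at offset 13: 0x48 = 01001000 → 1-byte char (#6). Advance 1.
Byte at offset 14: 0xE1 = 11100001 → 3-byte char (#7). Advance 3.
Reached end at offset 17 after 7 code points.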